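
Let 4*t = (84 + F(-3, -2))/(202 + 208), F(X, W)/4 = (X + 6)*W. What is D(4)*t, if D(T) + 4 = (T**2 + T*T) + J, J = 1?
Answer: 87/82 ≈ 1.0610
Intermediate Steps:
D(T) = -3 + 2*T**2 (D(T) = -4 + ((T**2 + T*T) + 1) = -4 + ((T**2 + T**2) + 1) = -4 + (2*T**2 + 1) = -4 + (1 + 2*T**2) = -3 + 2*T**2)
F(X, W) = 4*W*(6 + X) (F(X, W) = 4*((X + 6)*W) = 4*((6 + X)*W) = 4*(W*(6 + X)) = 4*W*(6 + X))
t = 3/82 (t = ((84 + 4*(-2)*(6 - 3))/(202 + 208))/4 = ((84 + 4*(-2)*3)/410)/4 = ((84 - 24)*(1/410))/4 = (60*(1/410))/4 = (1/4)*(6/41) = 3/82 ≈ 0.036585)
D(4)*t = (-3 + 2*4**2)*(3/82) = (-3 + 2*16)*(3/82) = (-3 + 32)*(3/82) = 29*(3/82) = 87/82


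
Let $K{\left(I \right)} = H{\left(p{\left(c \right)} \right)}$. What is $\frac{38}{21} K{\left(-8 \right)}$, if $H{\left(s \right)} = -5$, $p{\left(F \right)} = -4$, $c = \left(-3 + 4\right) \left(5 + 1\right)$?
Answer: $- \frac{190}{21} \approx -9.0476$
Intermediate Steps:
$c = 6$ ($c = 1 \cdot 6 = 6$)
$K{\left(I \right)} = -5$
$\frac{38}{21} K{\left(-8 \right)} = \frac{38}{21} \left(-5\right) = - \frac{190}{21}$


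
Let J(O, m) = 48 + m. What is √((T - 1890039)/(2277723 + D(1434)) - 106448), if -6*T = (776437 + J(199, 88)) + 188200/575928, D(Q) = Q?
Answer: I*√318422325226688528444801579/54692930529 ≈ 326.27*I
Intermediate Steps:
T = -27953145184/215973 (T = -((776437 + (48 + 88)) + 188200/575928)/6 = -((776437 + 136) + 188200*(1/575928))/6 = -(776573 + 23525/71991)/6 = -⅙*55906290368/71991 = -27953145184/215973 ≈ -1.2943e+5)
√((T - 1890039)/(2277723 + D(1434)) - 106448) = √((-27953145184/215973 - 1890039)/(2277723 + 1434) - 106448) = √(-436150538131/215973/2279157 - 106448) = √(-436150538131/215973*1/2279157 - 106448) = √(-436150538131/492236374761 - 106448) = √(-52398013771097059/492236374761) = I*√318422325226688528444801579/54692930529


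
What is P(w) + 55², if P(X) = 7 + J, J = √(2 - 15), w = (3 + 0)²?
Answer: 3032 + I*√13 ≈ 3032.0 + 3.6056*I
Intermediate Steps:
w = 9 (w = 3² = 9)
J = I*√13 (J = √(-13) = I*√13 ≈ 3.6056*I)
P(X) = 7 + I*√13
P(w) + 55² = (7 + I*√13) + 55² = (7 + I*√13) + 3025 = 3032 + I*√13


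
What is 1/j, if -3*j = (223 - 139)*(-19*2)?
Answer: 1/1064 ≈ 0.00093985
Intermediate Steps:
j = 1064 (j = -(223 - 139)*(-19*2)/3 = -28*(-38) = -1/3*(-3192) = 1064)
1/j = 1/1064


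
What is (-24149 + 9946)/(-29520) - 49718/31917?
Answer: -338119403/314063280 ≈ -1.0766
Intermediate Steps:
(-24149 + 9946)/(-29520) - 49718/31917 = -14203*(-1/29520) - 49718*1/31917 = 14203/29520 - 49718/31917 = -338119403/314063280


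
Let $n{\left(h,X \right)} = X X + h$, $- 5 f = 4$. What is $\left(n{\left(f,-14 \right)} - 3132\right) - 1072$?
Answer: $- \frac{20044}{5} \approx -4008.8$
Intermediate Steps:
$f = - \frac{4}{5}$ ($f = \left(- \frac{1}{5}\right) 4 = - \frac{4}{5} \approx -0.8$)
$n{\left(h,X \right)} = h + X^{2}$ ($n{\left(h,X \right)} = X^{2} + h = h + X^{2}$)
$\left(n{\left(f,-14 \right)} - 3132\right) - 1072 = \left(\left(- \frac{4}{5} + \left(-14\right)^{2}\right) - 3132\right) - 1072 = \left(\left(- \frac{4}{5} + 196\right) - 3132\right) - 1072 = \left(\frac{976}{5} - 3132\right) - 1072 = - \frac{14684}{5} - 1072 = - \frac{20044}{5}$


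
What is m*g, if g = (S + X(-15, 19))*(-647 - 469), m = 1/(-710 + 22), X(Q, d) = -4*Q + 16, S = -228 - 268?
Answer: -29295/43 ≈ -681.28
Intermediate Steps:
S = -496
X(Q, d) = 16 - 4*Q
m = -1/688 (m = 1/(-688) = -1/688 ≈ -0.0014535)
g = 468720 (g = (-496 + (16 - 4*(-15)))*(-647 - 469) = (-496 + (16 + 60))*(-1116) = (-496 + 76)*(-1116) = -420*(-1116) = 468720)
m*g = -1/688*468720 = -29295/43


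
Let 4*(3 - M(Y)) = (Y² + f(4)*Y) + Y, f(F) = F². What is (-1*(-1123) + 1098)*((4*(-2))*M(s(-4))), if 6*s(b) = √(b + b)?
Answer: -488620/9 + 75514*I*√2/3 ≈ -54291.0 + 35598.0*I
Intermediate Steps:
s(b) = √2*√b/6 (s(b) = √(b + b)/6 = √(2*b)/6 = (√2*√b)/6 = √2*√b/6)
M(Y) = 3 - 17*Y/4 - Y²/4 (M(Y) = 3 - ((Y² + 4²*Y) + Y)/4 = 3 - ((Y² + 16*Y) + Y)/4 = 3 - (Y² + 17*Y)/4 = 3 + (-17*Y/4 - Y²/4) = 3 - 17*Y/4 - Y²/4)
(-1*(-1123) + 1098)*((4*(-2))*M(s(-4))) = (-1*(-1123) + 1098)*((4*(-2))*(3 - 17*√2*√(-4)/24 - (√2*√(-4)/6)²/4)) = (1123 + 1098)*(-8*(3 - 17*√2*2*I/24 - (√2*(2*I)/6)²/4)) = 2221*(-8*(3 - 17*I*√2/12 - (I*√2/3)²/4)) = 2221*(-8*(3 - 17*I*√2/12 - ¼*(-2/9))) = 2221*(-8*(3 - 17*I*√2/12 + 1/18)) = 2221*(-8*(55/18 - 17*I*√2/12)) = 2221*(-220/9 + 34*I*√2/3) = -488620/9 + 75514*I*√2/3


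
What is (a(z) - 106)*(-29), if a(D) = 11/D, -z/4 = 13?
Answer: 160167/52 ≈ 3080.1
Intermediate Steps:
z = -52 (z = -4*13 = -52)
(a(z) - 106)*(-29) = (11/(-52) - 106)*(-29) = (11*(-1/52) - 106)*(-29) = (-11/52 - 106)*(-29) = -5523/52*(-29) = 160167/52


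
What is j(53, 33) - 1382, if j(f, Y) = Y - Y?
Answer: -1382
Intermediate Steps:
j(f, Y) = 0
j(53, 33) - 1382 = 0 - 1382 = -1382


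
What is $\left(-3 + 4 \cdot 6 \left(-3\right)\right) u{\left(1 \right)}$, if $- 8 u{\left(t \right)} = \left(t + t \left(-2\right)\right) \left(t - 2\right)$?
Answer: $\frac{75}{8} \approx 9.375$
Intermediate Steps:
$u{\left(t \right)} = \frac{t \left(-2 + t\right)}{8}$ ($u{\left(t \right)} = - \frac{\left(t + t \left(-2\right)\right) \left(t - 2\right)}{8} = - \frac{\left(t - 2 t\right) \left(-2 + t\right)}{8} = - \frac{- t \left(-2 + t\right)}{8} = - \frac{\left(-1\right) t \left(-2 + t\right)}{8} = \frac{t \left(-2 + t\right)}{8}$)
$\left(-3 + 4 \cdot 6 \left(-3\right)\right) u{\left(1 \right)} = \left(-3 + 4 \cdot 6 \left(-3\right)\right) \frac{1}{8} \cdot 1 \left(-2 + 1\right) = \left(-3 + 4 \left(-18\right)\right) \frac{1}{8} \cdot 1 \left(-1\right) = \left(-3 - 72\right) \left(- \frac{1}{8}\right) = \left(-75\right) \left(- \frac{1}{8}\right) = \frac{75}{8}$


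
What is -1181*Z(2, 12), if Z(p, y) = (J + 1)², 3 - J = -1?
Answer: -29525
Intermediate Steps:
J = 4 (J = 3 - 1*(-1) = 3 + 1 = 4)
Z(p, y) = 25 (Z(p, y) = (4 + 1)² = 5² = 25)
-1181*Z(2, 12) = -1181*25 = -29525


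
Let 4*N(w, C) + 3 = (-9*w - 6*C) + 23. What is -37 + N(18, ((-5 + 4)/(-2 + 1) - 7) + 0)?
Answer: -127/2 ≈ -63.500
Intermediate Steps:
N(w, C) = 5 - 9*w/4 - 3*C/2 (N(w, C) = -¾ + ((-9*w - 6*C) + 23)/4 = -¾ + (23 - 9*w - 6*C)/4 = -¾ + (23/4 - 9*w/4 - 3*C/2) = 5 - 9*w/4 - 3*C/2)
-37 + N(18, ((-5 + 4)/(-2 + 1) - 7) + 0) = -37 + (5 - 9/4*18 - 3*(((-5 + 4)/(-2 + 1) - 7) + 0)/2) = -37 + (5 - 81/2 - 3*((-1/(-1) - 7) + 0)/2) = -37 + (5 - 81/2 - 3*((-1*(-1) - 7) + 0)/2) = -37 + (5 - 81/2 - 3*((1 - 7) + 0)/2) = -37 + (5 - 81/2 - 3*(-6 + 0)/2) = -37 + (5 - 81/2 - 3/2*(-6)) = -37 + (5 - 81/2 + 9) = -37 - 53/2 = -127/2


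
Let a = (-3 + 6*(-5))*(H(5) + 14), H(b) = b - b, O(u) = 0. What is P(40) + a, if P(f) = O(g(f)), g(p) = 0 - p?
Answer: -462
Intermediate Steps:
g(p) = -p
P(f) = 0
H(b) = 0
a = -462 (a = (-3 + 6*(-5))*(0 + 14) = (-3 - 30)*14 = -33*14 = -462)
P(40) + a = 0 - 462 = -462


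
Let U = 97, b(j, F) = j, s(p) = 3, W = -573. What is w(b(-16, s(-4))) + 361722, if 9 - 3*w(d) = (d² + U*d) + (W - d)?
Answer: 1087028/3 ≈ 3.6234e+5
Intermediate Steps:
w(d) = 194 - 32*d - d²/3 (w(d) = 3 - ((d² + 97*d) + (-573 - d))/3 = 3 - (-573 + d² + 96*d)/3 = 3 + (191 - 32*d - d²/3) = 194 - 32*d - d²/3)
w(b(-16, s(-4))) + 361722 = (194 - 32*(-16) - ⅓*(-16)²) + 361722 = (194 + 512 - ⅓*256) + 361722 = (194 + 512 - 256/3) + 361722 = 1862/3 + 361722 = 1087028/3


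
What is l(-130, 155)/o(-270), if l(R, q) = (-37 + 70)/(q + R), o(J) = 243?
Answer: 11/2025 ≈ 0.0054321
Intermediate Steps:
l(R, q) = 33/(R + q)
l(-130, 155)/o(-270) = (33/(-130 + 155))/243 = (33/25)*(1/243) = 11/2025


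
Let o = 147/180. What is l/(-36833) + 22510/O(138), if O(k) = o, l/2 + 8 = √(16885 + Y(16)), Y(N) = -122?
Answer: 49746650584/1804817 - 2*√16763/36833 ≈ 27563.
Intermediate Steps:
o = 49/60 (o = 147*(1/180) = 49/60 ≈ 0.81667)
l = -16 + 2*√16763 (l = -16 + 2*√(16885 - 122) = -16 + 2*√16763 ≈ 242.94)
O(k) = 49/60
l/(-36833) + 22510/O(138) = (-16 + 2*√16763)/(-36833) + 22510/(49/60) = (-16 + 2*√16763)*(-1/36833) + 22510*(60/49) = (16/36833 - 2*√16763/36833) + 1350600/49 = 49746650584/1804817 - 2*√16763/36833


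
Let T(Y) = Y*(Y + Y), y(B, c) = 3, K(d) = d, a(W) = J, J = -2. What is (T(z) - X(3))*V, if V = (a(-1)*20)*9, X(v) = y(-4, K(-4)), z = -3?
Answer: -5400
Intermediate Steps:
a(W) = -2
T(Y) = 2*Y² (T(Y) = Y*(2*Y) = 2*Y²)
X(v) = 3
V = -360 (V = -2*20*9 = -40*9 = -360)
(T(z) - X(3))*V = (2*(-3)² - 1*3)*(-360) = (2*9 - 3)*(-360) = (18 - 3)*(-360) = 15*(-360) = -5400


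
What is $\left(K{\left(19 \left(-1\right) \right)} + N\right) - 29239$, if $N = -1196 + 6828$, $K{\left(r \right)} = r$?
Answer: $-23626$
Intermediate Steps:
$N = 5632$
$\left(K{\left(19 \left(-1\right) \right)} + N\right) - 29239 = \left(19 \left(-1\right) + 5632\right) - 29239 = \left(-19 + 5632\right) - 29239 = 5613 - 29239 = -23626$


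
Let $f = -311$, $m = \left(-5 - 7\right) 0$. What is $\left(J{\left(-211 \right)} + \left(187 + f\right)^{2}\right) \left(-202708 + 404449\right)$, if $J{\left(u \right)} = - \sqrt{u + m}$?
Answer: $3101969616 - 201741 i \sqrt{211} \approx 3.102 \cdot 10^{9} - 2.9305 \cdot 10^{6} i$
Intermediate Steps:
$m = 0$ ($m = \left(-12\right) 0 = 0$)
$J{\left(u \right)} = - \sqrt{u}$ ($J{\left(u \right)} = - \sqrt{u + 0} = - \sqrt{u}$)
$\left(J{\left(-211 \right)} + \left(187 + f\right)^{2}\right) \left(-202708 + 404449\right) = \left(- \sqrt{-211} + \left(187 - 311\right)^{2}\right) \left(-202708 + 404449\right) = \left(- i \sqrt{211} + \left(-124\right)^{2}\right) 201741 = \left(- i \sqrt{211} + 15376\right) 201741 = \left(15376 - i \sqrt{211}\right) 201741 = 3101969616 - 201741 i \sqrt{211}$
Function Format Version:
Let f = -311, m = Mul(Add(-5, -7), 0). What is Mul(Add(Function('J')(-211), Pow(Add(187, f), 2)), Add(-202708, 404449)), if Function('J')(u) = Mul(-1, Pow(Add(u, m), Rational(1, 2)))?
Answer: Add(3101969616, Mul(-201741, I, Pow(211, Rational(1, 2)))) ≈ Add(3.1020e+9, Mul(-2.9305e+6, I))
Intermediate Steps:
m = 0 (m = Mul(-12, 0) = 0)
Function('J')(u) = Mul(-1, Pow(u, Rational(1, 2))) (Function('J')(u) = Mul(-1, Pow(Add(u, 0), Rational(1, 2))) = Mul(-1, Pow(u, Rational(1, 2))))
Mul(Add(Function('J')(-211), Pow(Add(187, f), 2)), Add(-202708, 404449)) = Mul(Add(Mul(-1, Pow(-211, Rational(1, 2))), Pow(Add(187, -311), 2)), Add(-202708, 404449)) = Mul(Add(Mul(-1, Mul(I, Pow(211, Rational(1, 2)))), Pow(-124, 2)), 201741) = Mul(Add(Mul(-1, I, Pow(211, Rational(1, 2))), 15376), 201741) = Mul(Add(15376, Mul(-1, I, Pow(211, Rational(1, 2)))), 201741) = Add(3101969616, Mul(-201741, I, Pow(211, Rational(1, 2))))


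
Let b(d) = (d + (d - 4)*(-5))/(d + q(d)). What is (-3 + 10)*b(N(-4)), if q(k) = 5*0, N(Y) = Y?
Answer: -63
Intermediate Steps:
q(k) = 0
b(d) = (20 - 4*d)/d (b(d) = (d + (d - 4)*(-5))/(d + 0) = (d + (-4 + d)*(-5))/d = (d + (20 - 5*d))/d = (20 - 4*d)/d)
(-3 + 10)*b(N(-4)) = (-3 + 10)*(-4 + 20/(-4)) = 7*(-4 + 20*(-¼)) = 7*(-4 - 5) = 7*(-9) = -63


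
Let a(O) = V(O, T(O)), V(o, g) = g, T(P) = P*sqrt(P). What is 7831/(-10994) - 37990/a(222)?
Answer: -7831/10994 - 18995*sqrt(222)/24642 ≈ -12.198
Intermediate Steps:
T(P) = P**(3/2)
a(O) = O**(3/2)
7831/(-10994) - 37990/a(222) = 7831/(-10994) - 37990*sqrt(222)/49284 = 7831*(-1/10994) - 37990*sqrt(222)/49284 = -7831/10994 - 18995*sqrt(222)/24642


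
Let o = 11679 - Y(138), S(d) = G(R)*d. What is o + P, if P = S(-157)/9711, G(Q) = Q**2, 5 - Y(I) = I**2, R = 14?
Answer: 298271726/9711 ≈ 30715.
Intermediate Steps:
Y(I) = 5 - I**2
S(d) = 196*d (S(d) = 14**2*d = 196*d)
o = 30718 (o = 11679 - (5 - 1*138**2) = 11679 - (5 - 1*19044) = 11679 - (5 - 19044) = 11679 - 1*(-19039) = 11679 + 19039 = 30718)
P = -30772/9711 (P = (196*(-157))/9711 = -30772*1/9711 = -30772/9711 ≈ -3.1688)
o + P = 30718 - 30772/9711 = 298271726/9711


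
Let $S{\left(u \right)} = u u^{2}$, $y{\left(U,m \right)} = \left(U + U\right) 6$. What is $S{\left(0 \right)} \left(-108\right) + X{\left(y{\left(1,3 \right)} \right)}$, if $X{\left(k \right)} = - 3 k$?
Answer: $-36$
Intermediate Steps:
$y{\left(U,m \right)} = 12 U$ ($y{\left(U,m \right)} = 2 U 6 = 12 U$)
$S{\left(u \right)} = u^{3}$
$S{\left(0 \right)} \left(-108\right) + X{\left(y{\left(1,3 \right)} \right)} = 0^{3} \left(-108\right) - 3 \cdot 12 \cdot 1 = 0 \left(-108\right) - 36 = 0 - 36 = -36$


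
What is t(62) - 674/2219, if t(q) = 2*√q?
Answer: -674/2219 + 2*√62 ≈ 15.444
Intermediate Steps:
t(62) - 674/2219 = 2*√62 - 674/2219 = -674/2219 + 2*√62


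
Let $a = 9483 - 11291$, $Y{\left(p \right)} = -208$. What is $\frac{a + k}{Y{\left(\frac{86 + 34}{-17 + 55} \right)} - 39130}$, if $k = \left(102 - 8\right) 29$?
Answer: $- \frac{27}{1157} \approx -0.023336$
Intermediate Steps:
$k = 2726$ ($k = 94 \cdot 29 = 2726$)
$a = -1808$ ($a = 9483 - 11291 = -1808$)
$\frac{a + k}{Y{\left(\frac{86 + 34}{-17 + 55} \right)} - 39130} = \frac{-1808 + 2726}{-208 - 39130} = \frac{918}{-39338} = 918 \left(- \frac{1}{39338}\right) = - \frac{27}{1157}$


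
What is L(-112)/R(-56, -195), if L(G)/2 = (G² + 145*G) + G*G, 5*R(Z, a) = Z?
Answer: -1580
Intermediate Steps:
R(Z, a) = Z/5
L(G) = 4*G² + 290*G (L(G) = 2*((G² + 145*G) + G*G) = 2*((G² + 145*G) + G²) = 2*(2*G² + 145*G) = 4*G² + 290*G)
L(-112)/R(-56, -195) = (2*(-112)*(145 + 2*(-112)))/(((⅕)*(-56))) = (2*(-112)*(145 - 224))/(-56/5) = (2*(-112)*(-79))*(-5/56) = 17696*(-5/56) = -1580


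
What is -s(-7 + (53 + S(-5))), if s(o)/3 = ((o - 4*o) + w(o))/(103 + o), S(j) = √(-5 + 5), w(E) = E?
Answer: 276/149 ≈ 1.8523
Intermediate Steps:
S(j) = 0 (S(j) = √0 = 0)
s(o) = -6*o/(103 + o) (s(o) = 3*(((o - 4*o) + o)/(103 + o)) = 3*((-3*o + o)/(103 + o)) = 3*((-2*o)/(103 + o)) = 3*(-2*o/(103 + o)) = -6*o/(103 + o))
-s(-7 + (53 + S(-5))) = -(-6)*(-7 + (53 + 0))/(103 + (-7 + (53 + 0))) = -(-6)*(-7 + 53)/(103 + (-7 + 53)) = -(-6)*46/(103 + 46) = -(-6)*46/149 = -1*(-276/149) = 276/149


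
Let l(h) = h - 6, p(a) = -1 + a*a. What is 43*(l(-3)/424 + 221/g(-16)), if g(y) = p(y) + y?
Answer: 3936779/101336 ≈ 38.849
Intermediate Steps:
p(a) = -1 + a**2
l(h) = -6 + h
g(y) = -1 + y + y**2 (g(y) = (-1 + y**2) + y = -1 + y + y**2)
43*(l(-3)/424 + 221/g(-16)) = 43*((-6 - 3)/424 + 221/(-1 - 16 + (-16)**2)) = 43*(-9*1/424 + 221/(-1 - 16 + 256)) = 43*(-9/424 + 221/239) = 43*(91553/101336) = 3936779/101336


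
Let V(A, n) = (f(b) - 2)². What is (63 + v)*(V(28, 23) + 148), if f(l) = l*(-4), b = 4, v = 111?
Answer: 82128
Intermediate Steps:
f(l) = -4*l
V(A, n) = 324 (V(A, n) = (-4*4 - 2)² = (-16 - 2)² = (-18)² = 324)
(63 + v)*(V(28, 23) + 148) = (63 + 111)*(324 + 148) = 174*472 = 82128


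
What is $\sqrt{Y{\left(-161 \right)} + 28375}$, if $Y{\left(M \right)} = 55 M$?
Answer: $8 \sqrt{305} \approx 139.71$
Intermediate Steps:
$\sqrt{Y{\left(-161 \right)} + 28375} = \sqrt{55 \left(-161\right) + 28375} = \sqrt{-8855 + 28375} = \sqrt{19520} = 8 \sqrt{305}$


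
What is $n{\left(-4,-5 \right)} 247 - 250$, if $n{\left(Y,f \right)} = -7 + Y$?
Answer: $-2967$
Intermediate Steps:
$n{\left(-4,-5 \right)} 247 - 250 = \left(-7 - 4\right) 247 - 250 = \left(-11\right) 247 - 250 = -2717 - 250 = -2967$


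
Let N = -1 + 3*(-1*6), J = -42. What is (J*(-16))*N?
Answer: -12768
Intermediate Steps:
N = -19 (N = -1 + 3*(-6) = -1 - 18 = -19)
(J*(-16))*N = -42*(-16)*(-19) = 672*(-19) = -12768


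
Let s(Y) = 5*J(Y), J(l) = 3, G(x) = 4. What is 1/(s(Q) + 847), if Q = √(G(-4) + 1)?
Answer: 1/862 ≈ 0.0011601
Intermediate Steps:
Q = √5 (Q = √(4 + 1) = √5 ≈ 2.2361)
s(Y) = 15 (s(Y) = 5*3 = 15)
1/(s(Q) + 847) = 1/(15 + 847) = 1/862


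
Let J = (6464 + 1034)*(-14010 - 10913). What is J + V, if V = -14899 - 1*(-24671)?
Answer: -186862882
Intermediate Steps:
V = 9772 (V = -14899 + 24671 = 9772)
J = -186872654 (J = 7498*(-24923) = -186872654)
J + V = -186872654 + 9772 = -186862882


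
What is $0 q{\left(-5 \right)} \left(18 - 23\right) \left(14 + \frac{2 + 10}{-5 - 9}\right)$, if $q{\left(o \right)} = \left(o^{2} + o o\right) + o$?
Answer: $0$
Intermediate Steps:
$q{\left(o \right)} = o + 2 o^{2}$ ($q{\left(o \right)} = \left(o^{2} + o^{2}\right) + o = 2 o^{2} + o = o + 2 o^{2}$)
$0 q{\left(-5 \right)} \left(18 - 23\right) \left(14 + \frac{2 + 10}{-5 - 9}\right) = 0 \left(- 5 \left(1 + 2 \left(-5\right)\right)\right) \left(18 - 23\right) \left(14 + \frac{2 + 10}{-5 - 9}\right) = 0 \left(- 5 \left(1 - 10\right)\right) \left(- 5 \left(14 + \frac{12}{-14}\right)\right) = 0 \left(\left(-5\right) \left(-9\right)\right) \left(- 5 \left(14 + 12 \left(- \frac{1}{14}\right)\right)\right) = 0 \cdot 45 \left(- 5 \left(14 - \frac{6}{7}\right)\right) = 0 \left(\left(-5\right) \frac{92}{7}\right) = 0 \left(- \frac{460}{7}\right) = 0$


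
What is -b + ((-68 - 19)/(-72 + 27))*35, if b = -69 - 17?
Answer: 461/3 ≈ 153.67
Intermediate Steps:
b = -86
-b + ((-68 - 19)/(-72 + 27))*35 = -1*(-86) + ((-68 - 19)/(-72 + 27))*35 = 86 - 87/(-45)*35 = 86 - 87*(-1/45)*35 = 86 + (29/15)*35 = 86 + 203/3 = 461/3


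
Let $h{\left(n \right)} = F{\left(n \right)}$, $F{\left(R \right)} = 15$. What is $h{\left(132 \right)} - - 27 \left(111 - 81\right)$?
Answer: $825$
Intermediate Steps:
$h{\left(n \right)} = 15$
$h{\left(132 \right)} - - 27 \left(111 - 81\right) = 15 - - 27 \left(111 - 81\right) = 15 - \left(-27\right) 30 = 15 - -810 = 15 + 810 = 825$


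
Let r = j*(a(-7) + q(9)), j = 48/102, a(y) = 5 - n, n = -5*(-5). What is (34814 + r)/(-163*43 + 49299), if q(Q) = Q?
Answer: 59175/71893 ≈ 0.82310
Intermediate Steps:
n = 25
a(y) = -20 (a(y) = 5 - 1*25 = 5 - 25 = -20)
j = 8/17 (j = 48*(1/102) = 8/17 ≈ 0.47059)
r = -88/17 (r = 8*(-20 + 9)/17 = (8/17)*(-11) = -88/17 ≈ -5.1765)
(34814 + r)/(-163*43 + 49299) = (34814 - 88/17)/(-163*43 + 49299) = 591750/(17*(-7009 + 49299)) = (591750/17)/42290 = (591750/17)*(1/42290) = 59175/71893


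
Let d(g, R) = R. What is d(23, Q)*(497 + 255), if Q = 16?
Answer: 12032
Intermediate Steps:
d(23, Q)*(497 + 255) = 16*(497 + 255) = 16*752 = 12032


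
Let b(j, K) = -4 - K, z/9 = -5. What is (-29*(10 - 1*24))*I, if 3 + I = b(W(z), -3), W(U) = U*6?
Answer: -1624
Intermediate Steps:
z = -45 (z = 9*(-5) = -45)
W(U) = 6*U
I = -4 (I = -3 + (-4 - 1*(-3)) = -3 + (-4 + 3) = -3 - 1 = -4)
(-29*(10 - 1*24))*I = -29*(10 - 1*24)*(-4) = -29*(10 - 24)*(-4) = -29*(-14)*(-4) = 406*(-4) = -1624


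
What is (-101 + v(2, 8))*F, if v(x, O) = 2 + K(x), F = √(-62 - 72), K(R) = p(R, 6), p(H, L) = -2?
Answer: -101*I*√134 ≈ -1169.2*I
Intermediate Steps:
K(R) = -2
F = I*√134 (F = √(-134) = I*√134 ≈ 11.576*I)
v(x, O) = 0 (v(x, O) = 2 - 2 = 0)
(-101 + v(2, 8))*F = (-101 + 0)*(I*√134) = -101*I*√134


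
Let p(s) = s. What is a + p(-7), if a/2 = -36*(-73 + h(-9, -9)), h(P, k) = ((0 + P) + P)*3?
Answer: 9137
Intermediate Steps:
h(P, k) = 6*P (h(P, k) = (P + P)*3 = (2*P)*3 = 6*P)
a = 9144 (a = 2*(-36*(-73 + 6*(-9))) = 2*(-36*(-73 - 54)) = 2*(-36*(-127)) = 2*4572 = 9144)
a + p(-7) = 9144 - 7 = 9137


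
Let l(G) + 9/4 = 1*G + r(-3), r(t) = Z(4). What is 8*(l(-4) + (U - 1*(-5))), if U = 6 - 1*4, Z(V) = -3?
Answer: -18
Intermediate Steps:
U = 2 (U = 6 - 4 = 2)
r(t) = -3
l(G) = -21/4 + G (l(G) = -9/4 + (1*G - 3) = -9/4 + (G - 3) = -9/4 + (-3 + G) = -21/4 + G)
8*(l(-4) + (U - 1*(-5))) = 8*((-21/4 - 4) + (2 - 1*(-5))) = 8*(-37/4 + (2 + 5)) = 8*(-37/4 + 7) = 8*(-9/4) = -18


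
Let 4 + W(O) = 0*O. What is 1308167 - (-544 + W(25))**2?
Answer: 1007863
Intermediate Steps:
W(O) = -4 (W(O) = -4 + 0*O = -4 + 0 = -4)
1308167 - (-544 + W(25))**2 = 1308167 - (-544 - 4)**2 = 1308167 - 1*(-548)**2 = 1308167 - 1*300304 = 1308167 - 300304 = 1007863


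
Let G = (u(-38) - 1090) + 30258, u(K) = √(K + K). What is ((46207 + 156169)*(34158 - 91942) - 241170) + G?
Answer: -11694306786 + 2*I*√19 ≈ -1.1694e+10 + 8.7178*I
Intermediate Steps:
u(K) = √2*√K (u(K) = √(2*K) = √2*√K)
G = 29168 + 2*I*√19 (G = (√2*√(-38) - 1090) + 30258 = (√2*(I*√38) - 1090) + 30258 = (2*I*√19 - 1090) + 30258 = (-1090 + 2*I*√19) + 30258 = 29168 + 2*I*√19 ≈ 29168.0 + 8.7178*I)
((46207 + 156169)*(34158 - 91942) - 241170) + G = ((46207 + 156169)*(34158 - 91942) - 241170) + (29168 + 2*I*√19) = (202376*(-57784) - 241170) + (29168 + 2*I*√19) = (-11694094784 - 241170) + (29168 + 2*I*√19) = -11694335954 + (29168 + 2*I*√19) = -11694306786 + 2*I*√19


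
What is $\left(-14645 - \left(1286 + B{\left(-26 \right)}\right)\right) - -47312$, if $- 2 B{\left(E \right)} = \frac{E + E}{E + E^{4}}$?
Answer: $\frac{551521074}{17575} \approx 31381.0$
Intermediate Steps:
$B{\left(E \right)} = - \frac{E}{E + E^{4}}$ ($B{\left(E \right)} = - \frac{\left(E + E\right) \frac{1}{E + E^{4}}}{2} = - \frac{2 E \frac{1}{E + E^{4}}}{2} = - \frac{E}{E + E^{4}}$)
$\left(-14645 - \left(1286 + B{\left(-26 \right)}\right)\right) - -47312 = \left(-14645 - \left(1286 - \frac{1}{1 + \left(-26\right)^{3}}\right)\right) - -47312 = \left(-14645 - \left(1286 - \frac{1}{1 - 17576}\right)\right) + 47312 = \left(-14645 - \left(1286 - \frac{1}{-17575}\right)\right) + 47312 = \left(-14645 - \left(1286 - - \frac{1}{17575}\right)\right) + 47312 = \left(-14645 - \left(1286 + \frac{1}{17575}\right)\right) + 47312 = \left(-14645 - \frac{22601451}{17575}\right) + 47312 = - \frac{279987326}{17575} + 47312 = \frac{551521074}{17575}$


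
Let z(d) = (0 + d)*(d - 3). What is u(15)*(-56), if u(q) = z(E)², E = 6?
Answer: -18144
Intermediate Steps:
z(d) = d*(-3 + d)
u(q) = 324 (u(q) = (6*(-3 + 6))² = (6*3)² = 18² = 324)
u(15)*(-56) = 324*(-56) = -18144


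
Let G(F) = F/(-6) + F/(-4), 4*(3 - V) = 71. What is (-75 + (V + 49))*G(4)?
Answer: 815/12 ≈ 67.917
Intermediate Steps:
V = -59/4 (V = 3 - ¼*71 = 3 - 71/4 = -59/4 ≈ -14.750)
G(F) = -5*F/12 (G(F) = F*(-⅙) + F*(-¼) = -F/6 - F/4 = -5*F/12)
(-75 + (V + 49))*G(4) = (-75 + (-59/4 + 49))*(-5/12*4) = (-75 + 137/4)*(-5/3) = -163/4*(-5/3) = 815/12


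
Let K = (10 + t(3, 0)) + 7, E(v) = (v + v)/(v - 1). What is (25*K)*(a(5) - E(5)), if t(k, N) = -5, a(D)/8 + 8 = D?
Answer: -7950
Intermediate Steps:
a(D) = -64 + 8*D
E(v) = 2*v/(-1 + v) (E(v) = (2*v)/(-1 + v) = 2*v/(-1 + v))
K = 12 (K = (10 - 5) + 7 = 5 + 7 = 12)
(25*K)*(a(5) - E(5)) = (25*12)*((-64 + 8*5) - 2*5/(-1 + 5)) = 300*((-64 + 40) - 2*5/4) = 300*(-24 - 2*5/4) = 300*(-24 - 1*5/2) = 300*(-24 - 5/2) = 300*(-53/2) = -7950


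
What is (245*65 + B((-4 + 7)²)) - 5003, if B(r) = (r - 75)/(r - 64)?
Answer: 54616/5 ≈ 10923.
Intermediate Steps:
B(r) = (-75 + r)/(-64 + r)
(245*65 + B((-4 + 7)²)) - 5003 = (245*65 + (-75 + (-4 + 7)²)/(-64 + (-4 + 7)²)) - 5003 = (15925 + (-75 + 3²)/(-64 + 3²)) - 5003 = (15925 + (-75 + 9)/(-64 + 9)) - 5003 = (15925 - 66/(-55)) - 5003 = (15925 - 1/55*(-66)) - 5003 = (15925 + 6/5) - 5003 = 79631/5 - 5003 = 54616/5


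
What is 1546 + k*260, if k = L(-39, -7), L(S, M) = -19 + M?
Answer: -5214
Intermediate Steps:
k = -26 (k = -19 - 7 = -26)
1546 + k*260 = 1546 - 26*260 = 1546 - 6760 = -5214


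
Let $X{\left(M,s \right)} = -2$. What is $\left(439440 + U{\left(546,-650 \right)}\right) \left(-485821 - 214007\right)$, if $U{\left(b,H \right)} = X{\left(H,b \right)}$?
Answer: $-307531016664$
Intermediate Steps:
$U{\left(b,H \right)} = -2$
$\left(439440 + U{\left(546,-650 \right)}\right) \left(-485821 - 214007\right) = \left(439440 - 2\right) \left(-485821 - 214007\right) = 439438 \left(-699828\right) = -307531016664$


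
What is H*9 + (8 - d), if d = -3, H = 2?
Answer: 29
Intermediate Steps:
H*9 + (8 - d) = 2*9 + (8 - 1*(-3)) = 18 + (8 + 3) = 18 + 11 = 29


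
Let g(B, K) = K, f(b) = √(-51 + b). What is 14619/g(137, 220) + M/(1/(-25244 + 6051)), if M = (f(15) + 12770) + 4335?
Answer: -6565923971/20 - 115158*I ≈ -3.283e+8 - 1.1516e+5*I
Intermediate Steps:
M = 17105 + 6*I (M = (√(-51 + 15) + 12770) + 4335 = (√(-36) + 12770) + 4335 = (6*I + 12770) + 4335 = (12770 + 6*I) + 4335 = 17105 + 6*I ≈ 17105.0 + 6.0*I)
14619/g(137, 220) + M/(1/(-25244 + 6051)) = 14619/220 + (17105 + 6*I)/(1/(-25244 + 6051)) = 14619*(1/220) + (17105 + 6*I)/(1/(-19193)) = 1329/20 + (17105 + 6*I)/(-1/19193) = 1329/20 + (17105 + 6*I)*(-19193) = 1329/20 + (-328296265 - 115158*I) = -6565923971/20 - 115158*I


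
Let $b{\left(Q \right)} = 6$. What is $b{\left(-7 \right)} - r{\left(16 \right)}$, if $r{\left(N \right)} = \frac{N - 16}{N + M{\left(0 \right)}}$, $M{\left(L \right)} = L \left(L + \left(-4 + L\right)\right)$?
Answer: $6$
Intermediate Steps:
$M{\left(L \right)} = L \left(-4 + 2 L\right)$
$r{\left(N \right)} = \frac{-16 + N}{N}$ ($r{\left(N \right)} = \frac{N - 16}{N + 2 \cdot 0 \left(-2 + 0\right)} = \frac{-16 + N}{N + 2 \cdot 0 \left(-2\right)} = \frac{-16 + N}{N + 0} = \frac{-16 + N}{N}$)
$b{\left(-7 \right)} - r{\left(16 \right)} = 6 - \frac{-16 + 16}{16} = 6 - \frac{1}{16} \cdot 0 = 6 - 0 = 6 + 0 = 6$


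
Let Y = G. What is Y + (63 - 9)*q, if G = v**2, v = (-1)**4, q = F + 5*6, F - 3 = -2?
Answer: 1675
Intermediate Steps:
F = 1 (F = 3 - 2 = 1)
q = 31 (q = 1 + 5*6 = 1 + 30 = 31)
v = 1
G = 1 (G = 1**2 = 1)
Y = 1
Y + (63 - 9)*q = 1 + (63 - 9)*31 = 1 + 54*31 = 1 + 1674 = 1675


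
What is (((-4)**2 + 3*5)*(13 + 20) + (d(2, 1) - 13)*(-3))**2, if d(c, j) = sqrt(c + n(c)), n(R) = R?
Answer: 1115136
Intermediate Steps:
d(c, j) = sqrt(2)*sqrt(c) (d(c, j) = sqrt(c + c) = sqrt(2*c) = sqrt(2)*sqrt(c))
(((-4)**2 + 3*5)*(13 + 20) + (d(2, 1) - 13)*(-3))**2 = (((-4)**2 + 3*5)*(13 + 20) + (sqrt(2)*sqrt(2) - 13)*(-3))**2 = ((16 + 15)*33 + (2 - 13)*(-3))**2 = (31*33 - 11*(-3))**2 = (1023 + 33)**2 = 1056**2 = 1115136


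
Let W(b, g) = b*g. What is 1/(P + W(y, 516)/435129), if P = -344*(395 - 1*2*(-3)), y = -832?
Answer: -145043/20007954696 ≈ -7.2493e-6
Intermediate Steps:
P = -137944 (P = -344*(395 - 2*(-3)) = -344*(395 + 6) = -344*401 = -137944)
1/(P + W(y, 516)/435129) = 1/(-137944 - 832*516/435129) = 1/(-137944 - 429312*1/435129) = 1/(-137944 - 143104/145043) = 1/(-20007954696/145043) = -145043/20007954696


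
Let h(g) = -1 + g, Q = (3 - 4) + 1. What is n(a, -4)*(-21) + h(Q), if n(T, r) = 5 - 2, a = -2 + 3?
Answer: -64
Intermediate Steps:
a = 1
n(T, r) = 3
Q = 0 (Q = -1 + 1 = 0)
n(a, -4)*(-21) + h(Q) = 3*(-21) + (-1 + 0) = -63 - 1 = -64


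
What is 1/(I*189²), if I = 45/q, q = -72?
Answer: -8/178605 ≈ -4.4792e-5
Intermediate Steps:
I = -5/8 (I = 45/(-72) = 45*(-1/72) = -5/8 ≈ -0.62500)
1/(I*189²) = 1/(-5/8*189²) = 1/(-5/8*35721) = 1/(-178605/8) = -8/178605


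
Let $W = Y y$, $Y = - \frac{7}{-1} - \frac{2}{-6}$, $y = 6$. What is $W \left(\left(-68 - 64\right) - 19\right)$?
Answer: $-6644$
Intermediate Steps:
$Y = \frac{22}{3}$ ($Y = \left(-7\right) \left(-1\right) - - \frac{1}{3} = 7 + \frac{1}{3} = \frac{22}{3} \approx 7.3333$)
$W = 44$ ($W = \frac{22}{3} \cdot 6 = 44$)
$W \left(\left(-68 - 64\right) - 19\right) = 44 \left(\left(-68 - 64\right) - 19\right) = 44 \left(-132 - 19\right) = 44 \left(-151\right) = -6644$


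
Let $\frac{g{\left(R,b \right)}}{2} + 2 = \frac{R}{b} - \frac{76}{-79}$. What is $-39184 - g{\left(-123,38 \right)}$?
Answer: $- \frac{58802351}{1501} \approx -39175.0$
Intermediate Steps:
$g{\left(R,b \right)} = - \frac{164}{79} + \frac{2 R}{b}$ ($g{\left(R,b \right)} = -4 + 2 \left(\frac{R}{b} - \frac{76}{-79}\right) = -4 + 2 \left(\frac{R}{b} - - \frac{76}{79}\right) = -4 + 2 \left(\frac{R}{b} + \frac{76}{79}\right) = -4 + 2 \left(\frac{76}{79} + \frac{R}{b}\right) = -4 + \left(\frac{152}{79} + \frac{2 R}{b}\right) = - \frac{164}{79} + \frac{2 R}{b}$)
$-39184 - g{\left(-123,38 \right)} = -39184 - \left(- \frac{164}{79} + 2 \left(-123\right) \frac{1}{38}\right) = -39184 - \left(- \frac{164}{79} - \frac{123}{19}\right) = -39184 - - \frac{12833}{1501} = -39184 + \frac{12833}{1501} = - \frac{58802351}{1501}$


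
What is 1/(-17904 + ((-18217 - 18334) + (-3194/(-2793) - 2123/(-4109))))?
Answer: -1639491/89275760450 ≈ -1.8364e-5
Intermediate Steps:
1/(-17904 + ((-18217 - 18334) + (-3194/(-2793) - 2123/(-4109)))) = 1/(-17904 + (-36551 + (-3194*(-1/2793) - 2123*(-1/4109)))) = 1/(-17904 + (-36551 + (3194/2793 + 2123/4109))) = 1/(-17904 + (-36551 + 2721955/1639491)) = 1/(-17904 - 59922313586/1639491) = 1/(-89275760450/1639491) = -1639491/89275760450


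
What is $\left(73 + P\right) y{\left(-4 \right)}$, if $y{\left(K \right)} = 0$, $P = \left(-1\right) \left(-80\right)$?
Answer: $0$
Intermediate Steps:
$P = 80$
$\left(73 + P\right) y{\left(-4 \right)} = \left(73 + 80\right) 0 = 153 \cdot 0 = 0$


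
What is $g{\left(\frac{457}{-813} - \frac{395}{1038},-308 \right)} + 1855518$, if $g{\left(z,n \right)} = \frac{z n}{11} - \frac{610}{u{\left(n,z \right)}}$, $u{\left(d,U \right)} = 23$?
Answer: $\frac{2000821621690}{1078309} \approx 1.8555 \cdot 10^{6}$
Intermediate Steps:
$g{\left(z,n \right)} = - \frac{610}{23} + \frac{n z}{11}$ ($g{\left(z,n \right)} = \frac{z n}{11} - \frac{610}{23} = n z \frac{1}{11} - \frac{610}{23} = \frac{n z}{11} - \frac{610}{23} = - \frac{610}{23} + \frac{n z}{11}$)
$g{\left(\frac{457}{-813} - \frac{395}{1038},-308 \right)} + 1855518 = \left(- \frac{610}{23} + \frac{1}{11} \left(-308\right) \left(\frac{457}{-813} - \frac{395}{1038}\right)\right) + 1855518 = \left(- \frac{610}{23} + \frac{1}{11} \left(-308\right) \left(457 \left(- \frac{1}{813}\right) - \frac{395}{1038}\right)\right) + 1855518 = \left(- \frac{610}{23} + \frac{1}{11} \left(-308\right) \left(- \frac{457}{813} - \frac{395}{1038}\right)\right) + 1855518 = \left(- \frac{610}{23} + \frac{1}{11} \left(-308\right) \left(- \frac{88389}{93766}\right)\right) + 1855518 = \left(- \frac{610}{23} + \frac{1237446}{46883}\right) + 1855518 = - \frac{137372}{1078309} + 1855518 = \frac{2000821621690}{1078309}$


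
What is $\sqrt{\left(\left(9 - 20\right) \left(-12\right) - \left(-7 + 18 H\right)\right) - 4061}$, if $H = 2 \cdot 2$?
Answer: $i \sqrt{3994} \approx 63.198 i$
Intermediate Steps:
$H = 4$
$\sqrt{\left(\left(9 - 20\right) \left(-12\right) - \left(-7 + 18 H\right)\right) - 4061} = \sqrt{\left(\left(9 - 20\right) \left(-12\right) + \left(7 - 72\right)\right) - 4061} = \sqrt{\left(\left(-11\right) \left(-12\right) + \left(7 - 72\right)\right) - 4061} = \sqrt{\left(132 - 65\right) - 4061} = \sqrt{67 - 4061} = \sqrt{-3994} = i \sqrt{3994}$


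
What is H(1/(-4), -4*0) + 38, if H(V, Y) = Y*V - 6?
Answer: 32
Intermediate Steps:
H(V, Y) = -6 + V*Y (H(V, Y) = V*Y - 6 = -6 + V*Y)
H(1/(-4), -4*0) + 38 = (-6 + (-4*0)/(-4)) + 38 = (-6 - 1/4*0) + 38 = (-6 + 0) + 38 = -6 + 38 = 32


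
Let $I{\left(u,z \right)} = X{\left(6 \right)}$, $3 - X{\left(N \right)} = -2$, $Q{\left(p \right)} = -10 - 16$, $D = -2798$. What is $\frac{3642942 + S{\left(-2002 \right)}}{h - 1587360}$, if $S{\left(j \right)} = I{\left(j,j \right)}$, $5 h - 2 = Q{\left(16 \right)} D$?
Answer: $- \frac{3642947}{1572810} \approx -2.3162$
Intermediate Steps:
$Q{\left(p \right)} = -26$
$X{\left(N \right)} = 5$ ($X{\left(N \right)} = 3 - -2 = 3 + 2 = 5$)
$h = 14550$ ($h = \frac{2}{5} + \frac{\left(-26\right) \left(-2798\right)}{5} = \frac{2}{5} + \frac{1}{5} \cdot 72748 = \frac{2}{5} + \frac{72748}{5} = 14550$)
$I{\left(u,z \right)} = 5$
$S{\left(j \right)} = 5$
$\frac{3642942 + S{\left(-2002 \right)}}{h - 1587360} = \frac{3642942 + 5}{14550 - 1587360} = \frac{3642947}{-1572810} = 3642947 \left(- \frac{1}{1572810}\right) = - \frac{3642947}{1572810}$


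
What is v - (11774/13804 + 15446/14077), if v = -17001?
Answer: -8137918015/478618 ≈ -17003.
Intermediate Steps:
v - (11774/13804 + 15446/14077) = -17001 - (11774/13804 + 15446/14077) = -17001 - (11774*(1/13804) + 15446*(1/14077)) = -17001 - (29/34 + 15446/14077) = -17001 - 1*933397/478618 = -17001 - 933397/478618 = -8137918015/478618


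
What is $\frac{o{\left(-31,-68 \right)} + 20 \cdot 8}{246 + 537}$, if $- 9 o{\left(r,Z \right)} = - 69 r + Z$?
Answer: $- \frac{631}{7047} \approx -0.089542$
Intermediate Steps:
$o{\left(r,Z \right)} = - \frac{Z}{9} + \frac{23 r}{3}$ ($o{\left(r,Z \right)} = - \frac{- 69 r + Z}{9} = - \frac{Z - 69 r}{9} = - \frac{Z}{9} + \frac{23 r}{3}$)
$\frac{o{\left(-31,-68 \right)} + 20 \cdot 8}{246 + 537} = \frac{\left(\left(- \frac{1}{9}\right) \left(-68\right) + \frac{23}{3} \left(-31\right)\right) + 20 \cdot 8}{246 + 537} = \frac{\left(\frac{68}{9} - \frac{713}{3}\right) + 160}{783} = \left(- \frac{2071}{9} + 160\right) \frac{1}{783} = \left(- \frac{631}{9}\right) \frac{1}{783} = - \frac{631}{7047}$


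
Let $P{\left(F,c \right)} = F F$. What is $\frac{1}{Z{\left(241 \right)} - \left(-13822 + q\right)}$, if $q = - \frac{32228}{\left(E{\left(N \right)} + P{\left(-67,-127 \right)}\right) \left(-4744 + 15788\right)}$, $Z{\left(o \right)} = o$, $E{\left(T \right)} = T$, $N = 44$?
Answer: $\frac{12515613}{176007073676} \approx 7.1109 \cdot 10^{-5}$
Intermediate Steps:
$P{\left(F,c \right)} = F^{2}$
$q = - \frac{8057}{12515613}$ ($q = - \frac{32228}{\left(44 + \left(-67\right)^{2}\right) \left(-4744 + 15788\right)} = - \frac{32228}{\left(44 + 4489\right) 11044} = - \frac{32228}{4533 \cdot 11044} = - \frac{32228}{50062452} = \left(-32228\right) \frac{1}{50062452} = - \frac{8057}{12515613} \approx -0.00064376$)
$\frac{1}{Z{\left(241 \right)} - \left(-13822 + q\right)} = \frac{1}{241 + \left(13822 - - \frac{8057}{12515613}\right)} = \frac{1}{241 + \left(13822 + \frac{8057}{12515613}\right)} = \frac{1}{241 + \frac{172990810943}{12515613}} = \frac{1}{\frac{176007073676}{12515613}} = \frac{12515613}{176007073676}$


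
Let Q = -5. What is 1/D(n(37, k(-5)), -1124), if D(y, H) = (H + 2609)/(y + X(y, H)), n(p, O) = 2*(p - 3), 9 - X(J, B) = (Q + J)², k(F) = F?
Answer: -3892/1485 ≈ -2.6209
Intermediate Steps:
X(J, B) = 9 - (-5 + J)²
n(p, O) = -6 + 2*p (n(p, O) = 2*(-3 + p) = -6 + 2*p)
D(y, H) = (2609 + H)/(9 + y - (-5 + y)²) (D(y, H) = (H + 2609)/(y + (9 - (-5 + y)²)) = (2609 + H)/(9 + y - (-5 + y)²))
1/D(n(37, k(-5)), -1124) = 1/((2609 - 1124)/(9 + (-6 + 2*37) - (-5 + (-6 + 2*37))²)) = 1/(1485/(9 + (-6 + 74) - (-5 + (-6 + 74))²)) = 1/(1485/(9 + 68 - (-5 + 68)²)) = 1/(1485/(9 + 68 - 1*63²)) = 1/(1485/(9 + 68 - 1*3969)) = 1/(1485/(9 + 68 - 3969)) = 1/(1485/(-3892)) = 1/(-1/3892*1485) = 1/(-1485/3892) = -3892/1485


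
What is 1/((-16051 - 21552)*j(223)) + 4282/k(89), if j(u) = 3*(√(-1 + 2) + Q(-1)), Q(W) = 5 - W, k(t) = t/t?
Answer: 3381336965/789663 ≈ 4282.0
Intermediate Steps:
k(t) = 1
j(u) = 21 (j(u) = 3*(√(-1 + 2) + (5 - 1*(-1))) = 3*(√1 + (5 + 1)) = 3*(1 + 6) = 3*7 = 21)
1/((-16051 - 21552)*j(223)) + 4282/k(89) = 1/(-16051 - 21552*21) + 4282/1 = (1/21)/(-37603) + 4282*1 = -1/37603*1/21 + 4282 = -1/789663 + 4282 = 3381336965/789663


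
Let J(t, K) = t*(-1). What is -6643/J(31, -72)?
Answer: 6643/31 ≈ 214.29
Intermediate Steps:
J(t, K) = -t
-6643/J(31, -72) = -6643/((-1*31)) = -6643/(-31) = -6643*(-1/31) = 6643/31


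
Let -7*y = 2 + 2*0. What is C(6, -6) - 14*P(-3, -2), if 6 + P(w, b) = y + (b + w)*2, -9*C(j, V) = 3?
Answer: 683/3 ≈ 227.67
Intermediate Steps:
C(j, V) = -⅓ (C(j, V) = -⅑*3 = -⅓)
y = -2/7 (y = -(2 + 2*0)/7 = -(2 + 0)/7 = -⅐*2 = -2/7 ≈ -0.28571)
P(w, b) = -44/7 + 2*b + 2*w (P(w, b) = -6 + (-2/7 + (b + w)*2) = -6 + (-2/7 + (2*b + 2*w)) = -6 + (-2/7 + 2*b + 2*w) = -44/7 + 2*b + 2*w)
C(6, -6) - 14*P(-3, -2) = -⅓ - 14*(-44/7 + 2*(-2) + 2*(-3)) = -⅓ - 14*(-44/7 - 4 - 6) = -⅓ - 14*(-114/7) = -⅓ + 228 = 683/3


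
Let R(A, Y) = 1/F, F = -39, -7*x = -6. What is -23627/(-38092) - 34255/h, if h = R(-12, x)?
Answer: 50888840567/38092 ≈ 1.3359e+6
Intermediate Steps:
x = 6/7 (x = -1/7*(-6) = 6/7 ≈ 0.85714)
R(A, Y) = -1/39 (R(A, Y) = 1/(-39) = -1/39)
h = -1/39 ≈ -0.025641
-23627/(-38092) - 34255/h = -23627/(-38092) - 34255/(-1/39) = -23627*(-1/38092) - 34255*(-39) = 23627/38092 + 1335945 = 50888840567/38092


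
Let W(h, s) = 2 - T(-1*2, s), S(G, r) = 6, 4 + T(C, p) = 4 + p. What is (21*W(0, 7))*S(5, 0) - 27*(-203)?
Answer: 4851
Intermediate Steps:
T(C, p) = p (T(C, p) = -4 + (4 + p) = p)
W(h, s) = 2 - s
(21*W(0, 7))*S(5, 0) - 27*(-203) = (21*(2 - 1*7))*6 - 27*(-203) = (21*(2 - 7))*6 + 5481 = (21*(-5))*6 + 5481 = -105*6 + 5481 = -630 + 5481 = 4851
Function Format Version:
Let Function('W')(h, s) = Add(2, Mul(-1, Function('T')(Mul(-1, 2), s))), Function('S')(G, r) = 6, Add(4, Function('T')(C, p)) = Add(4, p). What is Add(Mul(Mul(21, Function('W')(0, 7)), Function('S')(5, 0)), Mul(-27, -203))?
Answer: 4851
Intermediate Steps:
Function('T')(C, p) = p (Function('T')(C, p) = Add(-4, Add(4, p)) = p)
Function('W')(h, s) = Add(2, Mul(-1, s))
Add(Mul(Mul(21, Function('W')(0, 7)), Function('S')(5, 0)), Mul(-27, -203)) = Add(Mul(Mul(21, Add(2, Mul(-1, 7))), 6), Mul(-27, -203)) = Add(Mul(Mul(21, Add(2, -7)), 6), 5481) = Add(Mul(Mul(21, -5), 6), 5481) = Add(Mul(-105, 6), 5481) = Add(-630, 5481) = 4851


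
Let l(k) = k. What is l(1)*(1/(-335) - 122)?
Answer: -40871/335 ≈ -122.00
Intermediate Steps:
l(1)*(1/(-335) - 122) = 1*(1/(-335) - 122) = 1*(-1/335 - 122) = 1*(-40871/335) = -40871/335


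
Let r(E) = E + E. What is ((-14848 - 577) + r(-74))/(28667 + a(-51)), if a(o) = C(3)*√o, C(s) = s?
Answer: -446431191/821797348 + 46719*I*√51/821797348 ≈ -0.54324 + 0.00040599*I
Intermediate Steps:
r(E) = 2*E
a(o) = 3*√o
((-14848 - 577) + r(-74))/(28667 + a(-51)) = ((-14848 - 577) + 2*(-74))/(28667 + 3*√(-51)) = (-15425 - 148)/(28667 + 3*(I*√51)) = -15573/(28667 + 3*I*√51)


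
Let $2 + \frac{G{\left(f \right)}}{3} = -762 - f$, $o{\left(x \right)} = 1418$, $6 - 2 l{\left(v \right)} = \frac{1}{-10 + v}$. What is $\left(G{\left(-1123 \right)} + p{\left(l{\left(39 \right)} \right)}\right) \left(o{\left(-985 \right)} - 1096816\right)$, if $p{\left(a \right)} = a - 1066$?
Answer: $- \frac{444183889}{29} \approx -1.5317 \cdot 10^{7}$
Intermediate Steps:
$l{\left(v \right)} = 3 - \frac{1}{2 \left(-10 + v\right)}$
$G{\left(f \right)} = -2292 - 3 f$ ($G{\left(f \right)} = -6 + 3 \left(-762 - f\right) = -6 - \left(2286 + 3 f\right) = -2292 - 3 f$)
$p{\left(a \right)} = -1066 + a$
$\left(G{\left(-1123 \right)} + p{\left(l{\left(39 \right)} \right)}\right) \left(o{\left(-985 \right)} - 1096816\right) = \left(\left(-2292 - -3369\right) - \left(1066 - \frac{-61 + 6 \cdot 39}{2 \left(-10 + 39\right)}\right)\right) \left(1418 - 1096816\right) = \left(\left(-2292 + 3369\right) - \left(1066 - \frac{-61 + 234}{2 \cdot 29}\right)\right) \left(-1095398\right) = \left(1077 - \left(1066 - \frac{173}{58}\right)\right) \left(-1095398\right) = \left(1077 + \left(-1066 + \frac{173}{58}\right)\right) \left(-1095398\right) = \left(1077 - \frac{61655}{58}\right) \left(-1095398\right) = \frac{811}{58} \left(-1095398\right) = - \frac{444183889}{29}$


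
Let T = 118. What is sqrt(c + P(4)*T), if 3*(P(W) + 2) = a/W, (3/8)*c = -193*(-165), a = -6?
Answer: 5*sqrt(3385) ≈ 290.90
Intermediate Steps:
c = 84920 (c = 8*(-193*(-165))/3 = (8/3)*31845 = 84920)
P(W) = -2 - 2/W (P(W) = -2 + (-6/W)/3 = -2 - 2/W)
sqrt(c + P(4)*T) = sqrt(84920 + (-2 - 2/4)*118) = sqrt(84920 + (-2 - 2*1/4)*118) = sqrt(84920 + (-2 - 1/2)*118) = sqrt(84920 - 5/2*118) = sqrt(84920 - 295) = sqrt(84625) = 5*sqrt(3385)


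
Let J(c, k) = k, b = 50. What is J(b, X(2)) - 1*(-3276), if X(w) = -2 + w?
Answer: 3276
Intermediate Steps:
J(b, X(2)) - 1*(-3276) = (-2 + 2) - 1*(-3276) = 0 + 3276 = 3276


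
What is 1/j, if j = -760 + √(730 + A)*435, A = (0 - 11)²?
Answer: 152/32090575 + 87*√851/32090575 ≈ 8.3824e-5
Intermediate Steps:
A = 121 (A = (-11)² = 121)
j = -760 + 435*√851 (j = -760 + √(730 + 121)*435 = -760 + √851*435 = -760 + 435*√851 ≈ 11930.)
1/j = 1/(-760 + 435*√851)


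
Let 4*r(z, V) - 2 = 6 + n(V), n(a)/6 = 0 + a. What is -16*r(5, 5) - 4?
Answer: -156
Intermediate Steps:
n(a) = 6*a (n(a) = 6*(0 + a) = 6*a)
r(z, V) = 2 + 3*V/2 (r(z, V) = ½ + (6 + 6*V)/4 = ½ + (3/2 + 3*V/2) = 2 + 3*V/2)
-16*r(5, 5) - 4 = -16*(2 + (3/2)*5) - 4 = -16*(2 + 15/2) - 4 = -16*19/2 - 4 = -152 - 4 = -156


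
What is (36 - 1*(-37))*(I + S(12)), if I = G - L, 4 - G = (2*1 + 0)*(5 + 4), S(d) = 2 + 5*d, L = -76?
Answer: 9052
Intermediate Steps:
G = -14 (G = 4 - (2*1 + 0)*(5 + 4) = 4 - (2 + 0)*9 = 4 - 2*9 = 4 - 1*18 = 4 - 18 = -14)
I = 62 (I = -14 - 1*(-76) = -14 + 76 = 62)
(36 - 1*(-37))*(I + S(12)) = (36 - 1*(-37))*(62 + (2 + 5*12)) = (36 + 37)*(62 + (2 + 60)) = 73*(62 + 62) = 73*124 = 9052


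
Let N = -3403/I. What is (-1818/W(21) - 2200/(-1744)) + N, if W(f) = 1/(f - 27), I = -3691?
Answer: 8778748183/804638 ≈ 10910.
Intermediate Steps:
N = 3403/3691 (N = -3403/(-3691) = -3403*(-1/3691) = 3403/3691 ≈ 0.92197)
W(f) = 1/(-27 + f)
(-1818/W(21) - 2200/(-1744)) + N = (-1818/(1/(-27 + 21)) - 2200/(-1744)) + 3403/3691 = (-1818/(1/(-6)) - 2200*(-1/1744)) + 3403/3691 = (-1818/(-1/6) + 275/218) + 3403/3691 = (-1818*(-6) + 275/218) + 3403/3691 = (10908 + 275/218) + 3403/3691 = 2378219/218 + 3403/3691 = 8778748183/804638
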